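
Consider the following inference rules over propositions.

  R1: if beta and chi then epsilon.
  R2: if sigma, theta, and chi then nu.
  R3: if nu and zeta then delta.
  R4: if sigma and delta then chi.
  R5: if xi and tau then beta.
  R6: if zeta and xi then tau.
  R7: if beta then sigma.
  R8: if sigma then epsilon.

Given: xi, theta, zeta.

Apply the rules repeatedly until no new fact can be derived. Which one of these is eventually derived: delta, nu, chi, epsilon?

zeta and xi hold, so tau follows (R6).
From xi and tau, R5 gives beta.
beta holds, so sigma follows (R7).
sigma holds, so epsilon follows (R8).
delta would need nu and zeta (R3), but nu is never established. chi would need sigma and delta (R4), but delta is never established. nu would need sigma, theta, and chi (R2), but chi is never established.

epsilon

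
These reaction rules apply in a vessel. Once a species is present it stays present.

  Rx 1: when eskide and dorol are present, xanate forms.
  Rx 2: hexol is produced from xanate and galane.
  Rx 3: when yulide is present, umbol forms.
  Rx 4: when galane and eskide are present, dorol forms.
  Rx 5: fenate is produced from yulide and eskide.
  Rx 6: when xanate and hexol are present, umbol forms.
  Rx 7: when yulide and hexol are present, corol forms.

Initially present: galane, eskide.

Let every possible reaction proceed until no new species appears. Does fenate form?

fenate would need yulide and eskide (Rx 5), but yulide never forms.

No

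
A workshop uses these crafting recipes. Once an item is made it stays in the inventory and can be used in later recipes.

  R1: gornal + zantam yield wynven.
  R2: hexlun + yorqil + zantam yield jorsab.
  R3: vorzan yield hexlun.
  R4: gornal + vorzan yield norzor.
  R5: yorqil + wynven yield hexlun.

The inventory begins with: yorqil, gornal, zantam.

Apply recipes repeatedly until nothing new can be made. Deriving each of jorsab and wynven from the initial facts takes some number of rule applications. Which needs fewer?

wynven: Using R1, gornal and zantam make wynven. [1 rule application]
jorsab: gornal + zantam → wynven (R1). yorqil + wynven → hexlun (R5). Using R2, hexlun, yorqil, and zantam make jorsab. [3 rule applications]
wynven needs fewer.

wynven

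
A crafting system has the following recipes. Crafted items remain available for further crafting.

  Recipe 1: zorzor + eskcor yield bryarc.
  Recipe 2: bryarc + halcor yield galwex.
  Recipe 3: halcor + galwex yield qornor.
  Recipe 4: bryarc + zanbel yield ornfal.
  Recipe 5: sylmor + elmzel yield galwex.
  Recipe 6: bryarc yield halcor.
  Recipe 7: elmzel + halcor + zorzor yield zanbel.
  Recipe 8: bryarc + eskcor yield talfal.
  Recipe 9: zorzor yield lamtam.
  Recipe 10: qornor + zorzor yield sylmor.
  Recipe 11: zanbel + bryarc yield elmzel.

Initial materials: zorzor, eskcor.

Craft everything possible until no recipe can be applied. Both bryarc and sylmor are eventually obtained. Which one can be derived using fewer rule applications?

bryarc: zorzor + eskcor → bryarc (Recipe 1). [1 rule application]
sylmor: Using Recipe 1, zorzor and eskcor make bryarc. bryarc → halcor (Recipe 6). bryarc + halcor → galwex (Recipe 2). Using Recipe 3, halcor and galwex make qornor. qornor + zorzor → sylmor (Recipe 10). [5 rule applications]
bryarc needs fewer.

bryarc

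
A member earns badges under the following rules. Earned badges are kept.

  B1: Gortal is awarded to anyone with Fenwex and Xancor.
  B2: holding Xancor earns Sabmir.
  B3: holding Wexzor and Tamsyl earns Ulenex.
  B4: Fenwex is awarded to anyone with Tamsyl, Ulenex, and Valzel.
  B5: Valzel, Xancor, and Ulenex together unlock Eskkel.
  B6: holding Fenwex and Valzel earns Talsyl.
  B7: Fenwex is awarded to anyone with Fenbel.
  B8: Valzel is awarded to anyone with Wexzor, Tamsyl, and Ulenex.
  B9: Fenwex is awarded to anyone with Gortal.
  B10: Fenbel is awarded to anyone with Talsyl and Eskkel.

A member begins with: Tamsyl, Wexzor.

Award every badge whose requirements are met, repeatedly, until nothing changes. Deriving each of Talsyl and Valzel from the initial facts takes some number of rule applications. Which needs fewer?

Valzel

Valzel: With Wexzor and Tamsyl, Ulenex is earned (B3). With Wexzor, Tamsyl, and Ulenex, Valzel is earned (B8). [2 rule applications]
Talsyl: With Wexzor and Tamsyl, Ulenex is earned (B3). With Wexzor, Tamsyl, and Ulenex, Valzel is earned (B8). With Tamsyl, Ulenex, and Valzel, Fenwex is earned (B4). With Fenwex and Valzel, Talsyl is earned (B6). [4 rule applications]
Valzel needs fewer.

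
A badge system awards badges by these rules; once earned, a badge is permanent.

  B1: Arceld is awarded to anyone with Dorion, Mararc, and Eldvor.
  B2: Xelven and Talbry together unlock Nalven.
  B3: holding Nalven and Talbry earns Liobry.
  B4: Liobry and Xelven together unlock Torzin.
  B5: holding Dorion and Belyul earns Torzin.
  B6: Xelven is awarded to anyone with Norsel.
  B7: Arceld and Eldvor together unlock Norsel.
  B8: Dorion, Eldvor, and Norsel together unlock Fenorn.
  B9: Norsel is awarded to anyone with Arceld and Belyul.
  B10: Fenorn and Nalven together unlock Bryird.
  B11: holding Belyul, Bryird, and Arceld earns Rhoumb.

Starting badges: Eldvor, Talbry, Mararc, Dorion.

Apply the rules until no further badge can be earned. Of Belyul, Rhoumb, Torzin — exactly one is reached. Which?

With Dorion, Mararc, and Eldvor, Arceld is earned (B1).
With Arceld and Eldvor, Norsel is earned (B7).
With Norsel, Xelven is earned (B6).
With Xelven and Talbry, Nalven is earned (B2).
With Nalven and Talbry, Liobry is earned (B3).
With Liobry and Xelven, Torzin is earned (B4).
Rhoumb would need Belyul, Bryird, and Arceld (B11), but Belyul is never earned. No rule produces Belyul, and it is not given.

Torzin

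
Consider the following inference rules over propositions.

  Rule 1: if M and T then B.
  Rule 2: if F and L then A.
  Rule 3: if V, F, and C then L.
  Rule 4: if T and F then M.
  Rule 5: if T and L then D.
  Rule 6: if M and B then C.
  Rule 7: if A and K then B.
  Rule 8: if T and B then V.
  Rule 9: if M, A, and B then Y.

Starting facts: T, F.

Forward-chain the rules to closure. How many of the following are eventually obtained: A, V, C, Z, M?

From T and F, Rule 4 gives M.
M and T hold, so B follows (Rule 1).
M and B hold, so C follows (Rule 6).
From T and B, Rule 8 gives V.
V, F, and C hold, so L follows (Rule 3).
From F and L, Rule 2 gives A.
A: reached.
V: reached.
C: reached.
No rule produces Z, and it is not given.
M: reached.
Reached: A, V, C, and M — 4 of the 5.

4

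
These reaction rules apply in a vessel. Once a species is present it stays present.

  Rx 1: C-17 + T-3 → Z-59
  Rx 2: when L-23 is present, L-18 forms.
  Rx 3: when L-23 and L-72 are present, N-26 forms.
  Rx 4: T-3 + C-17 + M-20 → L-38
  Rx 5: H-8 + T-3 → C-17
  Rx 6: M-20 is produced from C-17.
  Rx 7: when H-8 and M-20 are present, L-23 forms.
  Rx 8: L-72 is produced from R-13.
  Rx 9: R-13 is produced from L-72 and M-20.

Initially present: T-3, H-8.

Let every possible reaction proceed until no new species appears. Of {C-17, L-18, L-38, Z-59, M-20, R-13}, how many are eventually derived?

H-8 and T-3 present → C-17 forms (Rx 5).
C-17 and T-3 present → Z-59 forms (Rx 1).
C-17 present → M-20 forms (Rx 6).
H-8 and M-20 present → L-23 forms (Rx 7).
T-3, C-17, and M-20 present → L-38 forms (Rx 4).
L-23 present → L-18 forms (Rx 2).
C-17: reached.
L-18: reached.
L-38: reached.
Z-59: reached.
M-20: reached.
R-13 would need L-72 and M-20 (Rx 9), but L-72 never forms.
Reached: C-17, L-18, L-38, Z-59, and M-20 — 5 of the 6.

5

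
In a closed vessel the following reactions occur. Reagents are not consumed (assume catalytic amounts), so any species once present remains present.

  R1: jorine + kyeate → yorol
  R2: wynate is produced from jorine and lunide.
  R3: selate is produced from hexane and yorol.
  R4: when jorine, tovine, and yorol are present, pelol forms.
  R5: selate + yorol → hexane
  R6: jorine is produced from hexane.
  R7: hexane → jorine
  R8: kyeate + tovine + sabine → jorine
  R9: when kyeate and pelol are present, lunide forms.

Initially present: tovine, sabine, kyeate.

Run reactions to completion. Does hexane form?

No

hexane would need selate and yorol (R5), but selate never forms.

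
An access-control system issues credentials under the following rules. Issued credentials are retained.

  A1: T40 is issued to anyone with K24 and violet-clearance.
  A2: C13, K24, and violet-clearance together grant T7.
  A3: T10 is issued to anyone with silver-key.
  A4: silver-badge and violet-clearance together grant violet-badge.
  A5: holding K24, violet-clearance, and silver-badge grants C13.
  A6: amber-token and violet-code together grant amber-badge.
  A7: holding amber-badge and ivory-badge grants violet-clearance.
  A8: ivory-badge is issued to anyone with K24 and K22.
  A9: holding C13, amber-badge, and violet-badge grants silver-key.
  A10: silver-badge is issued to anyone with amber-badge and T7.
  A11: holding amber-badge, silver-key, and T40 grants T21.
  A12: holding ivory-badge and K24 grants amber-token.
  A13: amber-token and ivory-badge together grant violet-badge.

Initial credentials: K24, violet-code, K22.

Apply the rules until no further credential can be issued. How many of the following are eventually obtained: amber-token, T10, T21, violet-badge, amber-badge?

3

Holding K24 and K22 grants ivory-badge (A8).
Holding ivory-badge and K24 grants amber-token (A12).
Holding amber-token and violet-code grants amber-badge (A6).
Holding amber-token and ivory-badge grants violet-badge (A13).
amber-token: reached.
T10 would need silver-key (A3), but silver-key is never granted.
T21 would need amber-badge, silver-key, and T40 (A11), but silver-key is never granted.
violet-badge: reached.
amber-badge: reached.
Reached: amber-token, violet-badge, and amber-badge — 3 of the 5.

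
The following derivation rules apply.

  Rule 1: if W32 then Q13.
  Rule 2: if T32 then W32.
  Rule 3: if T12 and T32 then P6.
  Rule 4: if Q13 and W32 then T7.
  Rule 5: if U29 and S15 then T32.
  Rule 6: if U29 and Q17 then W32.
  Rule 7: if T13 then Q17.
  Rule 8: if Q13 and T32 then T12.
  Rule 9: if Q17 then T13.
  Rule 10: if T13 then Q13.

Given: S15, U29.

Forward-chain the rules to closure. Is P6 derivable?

Yes

U29 and S15 hold, so T32 follows (Rule 5).
From T32, Rule 2 gives W32.
From W32, Rule 1 gives Q13.
Q13 and T32 hold, so T12 follows (Rule 8).
T12 and T32 hold, so P6 follows (Rule 3).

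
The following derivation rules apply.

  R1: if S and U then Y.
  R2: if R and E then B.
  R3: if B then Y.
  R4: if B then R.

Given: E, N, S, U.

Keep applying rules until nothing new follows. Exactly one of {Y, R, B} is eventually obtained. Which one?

S and U hold, so Y follows (R1).
B would need R and E (R2), but R is never established. R would need B (R4), but B is never established.

Y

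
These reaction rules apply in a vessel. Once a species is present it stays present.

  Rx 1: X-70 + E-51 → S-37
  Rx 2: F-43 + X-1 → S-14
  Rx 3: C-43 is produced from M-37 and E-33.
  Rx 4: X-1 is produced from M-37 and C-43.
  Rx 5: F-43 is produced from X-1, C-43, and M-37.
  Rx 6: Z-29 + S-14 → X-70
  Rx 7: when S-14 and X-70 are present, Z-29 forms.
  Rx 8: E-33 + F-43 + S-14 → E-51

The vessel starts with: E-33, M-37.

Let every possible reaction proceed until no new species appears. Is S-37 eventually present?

S-37 would need X-70 and E-51 (Rx 1), but X-70 never forms.

No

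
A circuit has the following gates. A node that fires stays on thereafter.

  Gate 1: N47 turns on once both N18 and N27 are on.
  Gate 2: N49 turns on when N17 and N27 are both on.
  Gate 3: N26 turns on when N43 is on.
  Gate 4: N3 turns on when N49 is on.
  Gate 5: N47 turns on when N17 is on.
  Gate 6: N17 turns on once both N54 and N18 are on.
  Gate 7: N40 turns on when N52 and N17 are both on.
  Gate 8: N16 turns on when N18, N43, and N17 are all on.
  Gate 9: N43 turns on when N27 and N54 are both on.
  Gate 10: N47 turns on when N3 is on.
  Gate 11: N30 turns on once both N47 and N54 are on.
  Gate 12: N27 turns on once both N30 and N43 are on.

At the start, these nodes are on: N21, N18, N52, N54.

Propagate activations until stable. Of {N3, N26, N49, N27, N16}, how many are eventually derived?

0

N3 would need N49 (Gate 4), but N49 never turns on.
N26 would need N43 (Gate 3), but N43 never turns on.
N49 would need N17 and N27 (Gate 2), but N27 never turns on.
N27 would need N30 and N43 (Gate 12), but N43 never turns on.
N16 would need N18, N43, and N17 (Gate 8), but N43 never turns on.
None of the 5 are reached.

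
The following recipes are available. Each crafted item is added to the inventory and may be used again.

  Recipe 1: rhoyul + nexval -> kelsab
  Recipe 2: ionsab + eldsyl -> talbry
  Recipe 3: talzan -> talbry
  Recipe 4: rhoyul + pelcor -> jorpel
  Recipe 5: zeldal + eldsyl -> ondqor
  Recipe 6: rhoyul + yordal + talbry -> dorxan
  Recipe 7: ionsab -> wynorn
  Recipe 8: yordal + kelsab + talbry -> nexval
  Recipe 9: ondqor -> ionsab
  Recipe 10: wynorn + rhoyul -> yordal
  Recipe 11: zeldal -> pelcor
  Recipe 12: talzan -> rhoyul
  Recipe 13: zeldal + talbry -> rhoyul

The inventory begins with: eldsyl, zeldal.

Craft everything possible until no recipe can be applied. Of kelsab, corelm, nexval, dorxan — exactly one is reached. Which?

Using Recipe 5, zeldal and eldsyl make ondqor.
ondqor -> ionsab (Recipe 9).
ionsab -> wynorn (Recipe 7).
ionsab + eldsyl -> talbry (Recipe 2).
zeldal + talbry -> rhoyul (Recipe 13).
wynorn + rhoyul -> yordal (Recipe 10).
rhoyul + yordal + talbry -> dorxan (Recipe 6).
kelsab would need rhoyul and nexval (Recipe 1), but nexval is never obtained. No rule produces corelm, and it is not given. nexval would need yordal, kelsab, and talbry (Recipe 8), but kelsab is never obtained.

dorxan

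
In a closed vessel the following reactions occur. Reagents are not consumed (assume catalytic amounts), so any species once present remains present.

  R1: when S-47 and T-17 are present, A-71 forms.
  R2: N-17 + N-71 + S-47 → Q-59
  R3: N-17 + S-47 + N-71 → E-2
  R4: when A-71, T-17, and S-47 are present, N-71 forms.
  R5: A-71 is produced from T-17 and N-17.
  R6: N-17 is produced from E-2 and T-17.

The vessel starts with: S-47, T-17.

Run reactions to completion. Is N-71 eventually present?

S-47 and T-17 present → A-71 forms (R1).
A-71, T-17, and S-47 present → N-71 forms (R4).

Yes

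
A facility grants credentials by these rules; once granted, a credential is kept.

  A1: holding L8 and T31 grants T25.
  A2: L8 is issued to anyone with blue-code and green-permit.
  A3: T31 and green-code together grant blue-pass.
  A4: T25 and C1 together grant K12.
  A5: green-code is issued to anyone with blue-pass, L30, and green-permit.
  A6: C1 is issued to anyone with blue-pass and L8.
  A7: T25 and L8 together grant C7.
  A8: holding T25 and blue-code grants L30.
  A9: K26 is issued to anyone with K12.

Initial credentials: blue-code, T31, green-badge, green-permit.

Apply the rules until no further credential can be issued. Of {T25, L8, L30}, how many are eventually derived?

3

Holding blue-code and green-permit grants L8 (A2).
Holding L8 and T31 grants T25 (A1).
Holding T25 and blue-code grants L30 (A8).
T25: reached.
L8: reached.
L30: reached.
All 3 are reached.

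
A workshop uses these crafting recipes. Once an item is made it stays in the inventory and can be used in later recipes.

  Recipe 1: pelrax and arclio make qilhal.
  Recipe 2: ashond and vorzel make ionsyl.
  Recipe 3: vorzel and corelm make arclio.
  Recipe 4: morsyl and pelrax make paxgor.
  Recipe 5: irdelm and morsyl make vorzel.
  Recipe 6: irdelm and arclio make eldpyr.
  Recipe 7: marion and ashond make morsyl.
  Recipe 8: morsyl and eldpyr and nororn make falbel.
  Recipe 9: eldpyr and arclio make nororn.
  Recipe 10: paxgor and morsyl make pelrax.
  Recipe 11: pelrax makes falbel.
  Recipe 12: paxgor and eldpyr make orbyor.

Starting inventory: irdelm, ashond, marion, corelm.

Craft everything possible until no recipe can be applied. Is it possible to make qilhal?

No

qilhal would need pelrax and arclio (Recipe 1), but pelrax is never obtained.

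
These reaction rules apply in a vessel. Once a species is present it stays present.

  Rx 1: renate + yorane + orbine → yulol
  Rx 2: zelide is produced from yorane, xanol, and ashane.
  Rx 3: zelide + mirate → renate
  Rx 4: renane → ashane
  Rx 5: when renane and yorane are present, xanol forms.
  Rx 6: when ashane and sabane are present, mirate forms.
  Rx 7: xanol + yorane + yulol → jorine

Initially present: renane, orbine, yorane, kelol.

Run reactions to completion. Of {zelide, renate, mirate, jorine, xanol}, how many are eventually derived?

2

renane present → ashane forms (Rx 4).
renane and yorane present → xanol forms (Rx 5).
yorane, xanol, and ashane present → zelide forms (Rx 2).
zelide: reached.
renate would need zelide and mirate (Rx 3), but mirate never forms.
mirate would need ashane and sabane (Rx 6), but sabane never forms.
jorine would need xanol, yorane, and yulol (Rx 7), but yulol never forms.
xanol: reached.
Reached: zelide and xanol — 2 of the 5.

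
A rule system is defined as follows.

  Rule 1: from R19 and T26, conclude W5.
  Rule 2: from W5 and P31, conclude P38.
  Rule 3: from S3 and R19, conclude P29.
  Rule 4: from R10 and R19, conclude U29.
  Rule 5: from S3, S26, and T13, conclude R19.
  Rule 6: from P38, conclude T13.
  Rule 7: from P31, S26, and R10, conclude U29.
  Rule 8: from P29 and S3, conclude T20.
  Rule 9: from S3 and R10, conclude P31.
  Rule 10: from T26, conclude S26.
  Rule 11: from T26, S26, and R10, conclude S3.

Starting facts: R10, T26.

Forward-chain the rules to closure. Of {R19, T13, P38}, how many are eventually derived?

0

R19 would need S3, S26, and T13 (Rule 5), but T13 is never established.
T13 would need P38 (Rule 6), but P38 is never established.
P38 would need W5 and P31 (Rule 2), but W5 is never established.
None of the 3 are reached.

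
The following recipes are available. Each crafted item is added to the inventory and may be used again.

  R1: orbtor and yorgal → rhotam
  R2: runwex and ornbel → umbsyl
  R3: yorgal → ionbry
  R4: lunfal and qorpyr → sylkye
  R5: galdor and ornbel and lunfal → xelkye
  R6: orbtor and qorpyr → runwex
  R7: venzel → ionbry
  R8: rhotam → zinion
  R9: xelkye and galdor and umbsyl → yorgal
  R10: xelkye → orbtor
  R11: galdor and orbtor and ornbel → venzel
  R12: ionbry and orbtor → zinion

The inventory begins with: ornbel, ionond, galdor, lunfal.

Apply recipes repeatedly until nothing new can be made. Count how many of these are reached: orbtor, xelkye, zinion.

3

galdor and ornbel and lunfal → xelkye (R5).
xelkye → orbtor (R10).
Using R11, galdor, orbtor, and ornbel make venzel.
Using R7, venzel makes ionbry.
ionbry and orbtor → zinion (R12).
orbtor: reached.
xelkye: reached.
zinion: reached.
All 3 are reached.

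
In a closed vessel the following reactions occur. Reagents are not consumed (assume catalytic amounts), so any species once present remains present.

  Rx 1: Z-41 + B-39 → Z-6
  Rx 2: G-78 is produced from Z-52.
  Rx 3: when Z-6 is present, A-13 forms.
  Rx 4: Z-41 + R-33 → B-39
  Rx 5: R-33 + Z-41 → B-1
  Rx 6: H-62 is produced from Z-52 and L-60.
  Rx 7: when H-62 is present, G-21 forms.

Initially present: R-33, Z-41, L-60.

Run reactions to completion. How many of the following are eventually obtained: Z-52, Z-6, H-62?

1

Z-41 and R-33 present → B-39 forms (Rx 4).
Z-41 and B-39 present → Z-6 forms (Rx 1).
No rule produces Z-52, and it is not given.
Z-6: reached.
H-62 would need Z-52 and L-60 (Rx 6), but Z-52 never forms.
Reached: Z-6 — 1 of the 3.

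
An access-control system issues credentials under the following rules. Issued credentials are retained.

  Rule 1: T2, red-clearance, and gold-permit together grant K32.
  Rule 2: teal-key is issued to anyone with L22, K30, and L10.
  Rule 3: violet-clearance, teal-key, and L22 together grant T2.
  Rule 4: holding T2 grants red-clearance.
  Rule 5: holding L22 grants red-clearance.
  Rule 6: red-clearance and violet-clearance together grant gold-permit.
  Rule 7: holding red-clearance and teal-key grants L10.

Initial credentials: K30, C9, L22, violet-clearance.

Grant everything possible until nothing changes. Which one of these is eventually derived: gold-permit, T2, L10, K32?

gold-permit

Holding L22 grants red-clearance (Rule 5).
Holding red-clearance and violet-clearance grants gold-permit (Rule 6).
T2 would need violet-clearance, teal-key, and L22 (Rule 3), but teal-key is never granted. K32 would need T2, red-clearance, and gold-permit (Rule 1), but T2 is never granted. L10 would need red-clearance and teal-key (Rule 7), but teal-key is never granted.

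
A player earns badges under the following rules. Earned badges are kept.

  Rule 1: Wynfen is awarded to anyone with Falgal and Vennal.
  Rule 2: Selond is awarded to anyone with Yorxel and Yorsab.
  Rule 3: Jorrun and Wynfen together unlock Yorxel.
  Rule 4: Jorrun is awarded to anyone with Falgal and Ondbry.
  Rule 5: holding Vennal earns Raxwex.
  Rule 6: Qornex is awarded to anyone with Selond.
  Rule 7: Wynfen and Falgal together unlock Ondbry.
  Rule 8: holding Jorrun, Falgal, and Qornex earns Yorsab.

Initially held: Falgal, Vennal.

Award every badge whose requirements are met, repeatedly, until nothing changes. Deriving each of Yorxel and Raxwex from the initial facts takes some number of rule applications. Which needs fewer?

Raxwex: With Vennal, Raxwex is earned (Rule 5). [1 rule application]
Yorxel: With Falgal and Vennal, Wynfen is earned (Rule 1). With Wynfen and Falgal, Ondbry is earned (Rule 7). With Falgal and Ondbry, Jorrun is earned (Rule 4). With Jorrun and Wynfen, Yorxel is earned (Rule 3). [4 rule applications]
Raxwex needs fewer.

Raxwex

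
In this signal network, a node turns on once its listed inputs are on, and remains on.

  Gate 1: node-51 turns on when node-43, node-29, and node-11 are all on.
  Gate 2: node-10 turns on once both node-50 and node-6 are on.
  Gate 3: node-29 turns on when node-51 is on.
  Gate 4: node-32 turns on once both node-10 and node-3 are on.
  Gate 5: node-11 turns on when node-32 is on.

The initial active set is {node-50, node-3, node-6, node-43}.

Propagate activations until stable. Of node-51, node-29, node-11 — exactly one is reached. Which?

Gate 2: node-50 and node-6 on → node-10 on.
node-10 and node-3 are on, so node-32 turns on (Gate 4).
node-32 is on, so node-11 turns on (Gate 5).
node-29 would need node-51 (Gate 3), but node-51 never turns on. node-51 would need node-43, node-29, and node-11 (Gate 1), but node-29 never turns on.

node-11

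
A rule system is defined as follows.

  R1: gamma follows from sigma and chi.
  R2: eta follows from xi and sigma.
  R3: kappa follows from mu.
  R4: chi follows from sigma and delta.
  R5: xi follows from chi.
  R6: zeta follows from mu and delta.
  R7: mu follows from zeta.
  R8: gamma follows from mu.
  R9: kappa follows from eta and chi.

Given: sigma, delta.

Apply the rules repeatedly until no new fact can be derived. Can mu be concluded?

mu would need zeta (R7), but zeta is never established.

No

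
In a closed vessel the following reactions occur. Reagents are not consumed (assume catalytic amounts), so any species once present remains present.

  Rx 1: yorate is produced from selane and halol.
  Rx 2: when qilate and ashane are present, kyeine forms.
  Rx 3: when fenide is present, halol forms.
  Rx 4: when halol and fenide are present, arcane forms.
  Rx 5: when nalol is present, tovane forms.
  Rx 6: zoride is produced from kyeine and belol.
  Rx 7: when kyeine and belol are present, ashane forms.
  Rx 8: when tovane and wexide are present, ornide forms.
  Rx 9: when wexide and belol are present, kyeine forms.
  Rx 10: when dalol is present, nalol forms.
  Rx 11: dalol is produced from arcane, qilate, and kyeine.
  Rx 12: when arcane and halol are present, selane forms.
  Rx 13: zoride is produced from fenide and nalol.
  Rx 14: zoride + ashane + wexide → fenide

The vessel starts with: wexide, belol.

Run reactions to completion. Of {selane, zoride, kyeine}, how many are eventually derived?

3

wexide and belol present → kyeine forms (Rx 9).
kyeine and belol present → zoride forms (Rx 6).
kyeine and belol present → ashane forms (Rx 7).
zoride, ashane, and wexide present → fenide forms (Rx 14).
fenide present → halol forms (Rx 3).
halol and fenide present → arcane forms (Rx 4).
arcane and halol present → selane forms (Rx 12).
selane: reached.
zoride: reached.
kyeine: reached.
All 3 are reached.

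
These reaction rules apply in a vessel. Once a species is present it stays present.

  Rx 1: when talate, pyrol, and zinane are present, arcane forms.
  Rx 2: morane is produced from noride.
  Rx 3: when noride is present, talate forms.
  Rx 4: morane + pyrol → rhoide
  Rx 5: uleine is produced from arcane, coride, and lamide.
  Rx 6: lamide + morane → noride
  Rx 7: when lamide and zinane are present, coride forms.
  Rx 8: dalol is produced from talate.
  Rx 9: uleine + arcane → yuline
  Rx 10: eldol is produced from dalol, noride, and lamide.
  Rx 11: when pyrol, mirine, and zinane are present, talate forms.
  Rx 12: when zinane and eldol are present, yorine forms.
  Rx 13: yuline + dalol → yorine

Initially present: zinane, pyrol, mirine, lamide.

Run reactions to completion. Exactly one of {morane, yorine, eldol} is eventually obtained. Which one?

lamide and zinane present → coride forms (Rx 7).
pyrol, mirine, and zinane present → talate forms (Rx 11).
talate, pyrol, and zinane present → arcane forms (Rx 1).
talate present → dalol forms (Rx 8).
arcane, coride, and lamide present → uleine forms (Rx 5).
uleine and arcane present → yuline forms (Rx 9).
yuline and dalol present → yorine forms (Rx 13).
eldol would need dalol, noride, and lamide (Rx 10), but noride never forms. morane would need noride (Rx 2), but noride never forms.

yorine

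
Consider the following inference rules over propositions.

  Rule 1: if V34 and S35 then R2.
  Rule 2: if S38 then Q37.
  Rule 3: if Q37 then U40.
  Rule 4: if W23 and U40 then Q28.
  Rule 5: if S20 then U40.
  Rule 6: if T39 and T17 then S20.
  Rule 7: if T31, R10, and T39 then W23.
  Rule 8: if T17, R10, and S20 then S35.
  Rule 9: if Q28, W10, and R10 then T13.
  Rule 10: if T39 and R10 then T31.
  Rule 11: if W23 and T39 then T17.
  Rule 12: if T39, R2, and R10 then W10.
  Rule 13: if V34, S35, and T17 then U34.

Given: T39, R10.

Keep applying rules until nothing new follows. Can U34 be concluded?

U34 would need V34, S35, and T17 (Rule 13), but V34 is never established.

No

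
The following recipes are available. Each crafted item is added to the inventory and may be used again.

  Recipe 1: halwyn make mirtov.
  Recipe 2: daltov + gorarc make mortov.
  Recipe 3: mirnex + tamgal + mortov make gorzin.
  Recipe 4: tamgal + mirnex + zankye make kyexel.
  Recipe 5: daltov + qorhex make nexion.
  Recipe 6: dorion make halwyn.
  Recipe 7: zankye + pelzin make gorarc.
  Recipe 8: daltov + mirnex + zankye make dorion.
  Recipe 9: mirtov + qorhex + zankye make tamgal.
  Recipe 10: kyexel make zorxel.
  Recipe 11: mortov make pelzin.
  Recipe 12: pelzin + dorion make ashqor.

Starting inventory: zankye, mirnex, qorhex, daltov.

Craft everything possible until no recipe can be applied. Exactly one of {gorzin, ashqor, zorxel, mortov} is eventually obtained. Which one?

daltov + mirnex + zankye → dorion (Recipe 8).
dorion → halwyn (Recipe 6).
Using Recipe 1, halwyn makes mirtov.
Using Recipe 9, mirtov, qorhex, and zankye make tamgal.
tamgal + mirnex + zankye → kyexel (Recipe 4).
kyexel → zorxel (Recipe 10).
gorzin would need mirnex, tamgal, and mortov (Recipe 3), but mortov is never obtained. ashqor would need pelzin and dorion (Recipe 12), but pelzin is never obtained. mortov would need daltov and gorarc (Recipe 2), but gorarc is never obtained.

zorxel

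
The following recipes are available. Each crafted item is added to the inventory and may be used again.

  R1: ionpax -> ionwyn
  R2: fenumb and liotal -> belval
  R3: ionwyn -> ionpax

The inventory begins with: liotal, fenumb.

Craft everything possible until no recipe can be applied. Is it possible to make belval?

fenumb and liotal -> belval (R2).

Yes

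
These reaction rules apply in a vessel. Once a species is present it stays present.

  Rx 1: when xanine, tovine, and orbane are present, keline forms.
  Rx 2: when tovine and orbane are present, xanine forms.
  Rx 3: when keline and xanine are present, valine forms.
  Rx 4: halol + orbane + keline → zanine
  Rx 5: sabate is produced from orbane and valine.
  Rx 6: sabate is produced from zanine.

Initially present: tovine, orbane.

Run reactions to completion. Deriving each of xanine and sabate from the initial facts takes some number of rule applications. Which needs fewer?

xanine

xanine: tovine and orbane present → xanine forms (Rx 2). [1 rule application]
sabate: tovine and orbane present → xanine forms (Rx 2). xanine, tovine, and orbane present → keline forms (Rx 1). keline and xanine present → valine forms (Rx 3). orbane and valine present → sabate forms (Rx 5). [4 rule applications]
xanine needs fewer.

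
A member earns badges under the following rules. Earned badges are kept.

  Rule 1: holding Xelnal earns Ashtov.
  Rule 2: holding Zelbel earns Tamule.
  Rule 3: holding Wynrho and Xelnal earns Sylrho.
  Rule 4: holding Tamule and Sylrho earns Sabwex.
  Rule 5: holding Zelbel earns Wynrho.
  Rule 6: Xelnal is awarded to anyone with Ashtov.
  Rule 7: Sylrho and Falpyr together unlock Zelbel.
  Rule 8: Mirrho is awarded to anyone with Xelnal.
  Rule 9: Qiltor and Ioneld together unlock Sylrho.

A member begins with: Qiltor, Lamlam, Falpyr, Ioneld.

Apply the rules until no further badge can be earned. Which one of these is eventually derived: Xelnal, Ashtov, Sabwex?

Sabwex

With Qiltor and Ioneld, Sylrho is earned (Rule 9).
With Sylrho and Falpyr, Zelbel is earned (Rule 7).
With Zelbel, Tamule is earned (Rule 2).
With Tamule and Sylrho, Sabwex is earned (Rule 4).
Xelnal would need Ashtov (Rule 6), but Ashtov is never earned. Ashtov would need Xelnal (Rule 1), but Xelnal is never earned.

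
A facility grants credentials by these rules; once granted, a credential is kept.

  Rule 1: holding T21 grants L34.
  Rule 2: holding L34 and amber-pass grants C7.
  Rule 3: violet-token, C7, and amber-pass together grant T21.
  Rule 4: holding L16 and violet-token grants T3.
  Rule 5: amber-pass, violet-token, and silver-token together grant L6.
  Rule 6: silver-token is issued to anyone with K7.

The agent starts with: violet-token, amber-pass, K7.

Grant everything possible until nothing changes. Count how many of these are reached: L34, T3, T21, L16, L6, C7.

Holding K7 grants silver-token (Rule 6).
Holding amber-pass, violet-token, and silver-token grants L6 (Rule 5).
L34 would need T21 (Rule 1), but T21 is never granted.
T3 would need L16 and violet-token (Rule 4), but L16 is never granted.
T21 would need violet-token, C7, and amber-pass (Rule 3), but C7 is never granted.
No rule produces L16, and it is not given.
L6: reached.
C7 would need L34 and amber-pass (Rule 2), but L34 is never granted.
Reached: L6 — 1 of the 6.

1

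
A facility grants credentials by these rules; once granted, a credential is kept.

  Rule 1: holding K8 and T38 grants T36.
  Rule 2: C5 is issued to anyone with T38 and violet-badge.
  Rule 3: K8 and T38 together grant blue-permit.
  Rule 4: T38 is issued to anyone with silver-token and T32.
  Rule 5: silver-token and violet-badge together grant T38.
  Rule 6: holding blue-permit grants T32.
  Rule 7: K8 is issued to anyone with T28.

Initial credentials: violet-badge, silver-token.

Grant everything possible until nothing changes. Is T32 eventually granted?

No

T32 would need blue-permit (Rule 6), but blue-permit is never granted.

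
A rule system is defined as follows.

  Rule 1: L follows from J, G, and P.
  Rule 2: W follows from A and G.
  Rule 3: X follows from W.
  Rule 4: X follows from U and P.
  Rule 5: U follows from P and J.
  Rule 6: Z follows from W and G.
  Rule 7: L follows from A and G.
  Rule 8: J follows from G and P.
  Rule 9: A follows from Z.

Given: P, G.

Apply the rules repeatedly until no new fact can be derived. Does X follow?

Yes

From G and P, Rule 8 gives J.
P and J hold, so U follows (Rule 5).
U and P hold, so X follows (Rule 4).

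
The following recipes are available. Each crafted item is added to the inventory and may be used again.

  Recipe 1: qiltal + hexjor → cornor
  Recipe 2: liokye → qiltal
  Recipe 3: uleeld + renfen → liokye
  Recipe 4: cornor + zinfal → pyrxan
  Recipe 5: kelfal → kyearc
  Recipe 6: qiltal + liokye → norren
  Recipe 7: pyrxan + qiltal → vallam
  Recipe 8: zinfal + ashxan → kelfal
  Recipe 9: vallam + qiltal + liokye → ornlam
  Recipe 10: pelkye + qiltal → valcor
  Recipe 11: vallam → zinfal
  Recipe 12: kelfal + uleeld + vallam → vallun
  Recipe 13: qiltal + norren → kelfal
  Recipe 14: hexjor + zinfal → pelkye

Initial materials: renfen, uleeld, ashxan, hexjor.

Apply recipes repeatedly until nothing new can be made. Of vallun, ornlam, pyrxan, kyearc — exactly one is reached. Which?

kyearc

uleeld + renfen → liokye (Recipe 3).
liokye → qiltal (Recipe 2).
qiltal + liokye → norren (Recipe 6).
Using Recipe 13, qiltal and norren make kelfal.
kelfal → kyearc (Recipe 5).
ornlam would need vallam, qiltal, and liokye (Recipe 9), but vallam is never obtained. pyrxan would need cornor and zinfal (Recipe 4), but zinfal is never obtained. vallun would need kelfal, uleeld, and vallam (Recipe 12), but vallam is never obtained.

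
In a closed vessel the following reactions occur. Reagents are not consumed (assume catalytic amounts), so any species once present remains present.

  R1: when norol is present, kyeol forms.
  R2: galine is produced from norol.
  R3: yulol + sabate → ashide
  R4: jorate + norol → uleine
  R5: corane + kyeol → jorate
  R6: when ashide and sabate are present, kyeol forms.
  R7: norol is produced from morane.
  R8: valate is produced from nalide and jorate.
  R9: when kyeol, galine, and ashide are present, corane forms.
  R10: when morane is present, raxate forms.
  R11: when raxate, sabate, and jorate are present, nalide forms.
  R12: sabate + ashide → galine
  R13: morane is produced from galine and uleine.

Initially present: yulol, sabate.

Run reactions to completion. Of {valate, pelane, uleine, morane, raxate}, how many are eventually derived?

0

valate would need nalide and jorate (R8), but nalide never forms.
No rule produces pelane, and it is not given.
uleine would need jorate and norol (R4), but norol never forms.
morane would need galine and uleine (R13), but uleine never forms.
raxate would need morane (R10), but morane never forms.
None of the 5 are reached.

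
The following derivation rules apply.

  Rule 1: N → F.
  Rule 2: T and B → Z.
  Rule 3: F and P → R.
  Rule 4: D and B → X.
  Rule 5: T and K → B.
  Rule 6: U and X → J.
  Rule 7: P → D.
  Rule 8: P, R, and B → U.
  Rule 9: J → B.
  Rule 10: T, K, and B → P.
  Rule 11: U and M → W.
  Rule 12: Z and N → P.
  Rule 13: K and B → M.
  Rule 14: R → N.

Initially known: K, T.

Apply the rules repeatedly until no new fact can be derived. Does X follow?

Yes

T and K hold, so B follows (Rule 5).
T, K, and B hold, so P follows (Rule 10).
From P, Rule 7 gives D.
From D and B, Rule 4 gives X.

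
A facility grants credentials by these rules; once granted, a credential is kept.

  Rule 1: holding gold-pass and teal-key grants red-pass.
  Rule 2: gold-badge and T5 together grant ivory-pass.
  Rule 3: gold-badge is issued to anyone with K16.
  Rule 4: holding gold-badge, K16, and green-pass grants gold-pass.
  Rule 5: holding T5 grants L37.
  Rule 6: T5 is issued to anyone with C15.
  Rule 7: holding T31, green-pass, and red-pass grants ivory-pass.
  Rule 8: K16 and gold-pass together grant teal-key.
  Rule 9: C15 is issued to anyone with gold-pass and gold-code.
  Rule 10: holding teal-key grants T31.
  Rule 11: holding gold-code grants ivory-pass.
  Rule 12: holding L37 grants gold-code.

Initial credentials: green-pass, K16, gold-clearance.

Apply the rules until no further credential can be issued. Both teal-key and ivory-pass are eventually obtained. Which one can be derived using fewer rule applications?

teal-key

teal-key: Holding K16 grants gold-badge (Rule 3). Holding gold-badge, K16, and green-pass grants gold-pass (Rule 4). Holding K16 and gold-pass grants teal-key (Rule 8). [3 rule applications]
ivory-pass: Holding K16 grants gold-badge (Rule 3). Holding gold-badge, K16, and green-pass grants gold-pass (Rule 4). Holding K16 and gold-pass grants teal-key (Rule 8). Holding gold-pass and teal-key grants red-pass (Rule 1). Holding teal-key grants T31 (Rule 10). Holding T31, green-pass, and red-pass grants ivory-pass (Rule 7). [6 rule applications]
teal-key needs fewer.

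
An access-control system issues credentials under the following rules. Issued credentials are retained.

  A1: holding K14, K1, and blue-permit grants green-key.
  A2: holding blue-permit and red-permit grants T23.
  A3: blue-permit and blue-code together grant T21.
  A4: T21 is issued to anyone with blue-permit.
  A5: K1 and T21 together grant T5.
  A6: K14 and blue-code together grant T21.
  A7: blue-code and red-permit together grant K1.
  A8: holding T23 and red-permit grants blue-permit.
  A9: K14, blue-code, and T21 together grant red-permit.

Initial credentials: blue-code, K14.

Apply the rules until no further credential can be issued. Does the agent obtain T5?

Yes

Holding K14 and blue-code grants T21 (A6).
Holding K14, blue-code, and T21 grants red-permit (A9).
Holding blue-code and red-permit grants K1 (A7).
Holding K1 and T21 grants T5 (A5).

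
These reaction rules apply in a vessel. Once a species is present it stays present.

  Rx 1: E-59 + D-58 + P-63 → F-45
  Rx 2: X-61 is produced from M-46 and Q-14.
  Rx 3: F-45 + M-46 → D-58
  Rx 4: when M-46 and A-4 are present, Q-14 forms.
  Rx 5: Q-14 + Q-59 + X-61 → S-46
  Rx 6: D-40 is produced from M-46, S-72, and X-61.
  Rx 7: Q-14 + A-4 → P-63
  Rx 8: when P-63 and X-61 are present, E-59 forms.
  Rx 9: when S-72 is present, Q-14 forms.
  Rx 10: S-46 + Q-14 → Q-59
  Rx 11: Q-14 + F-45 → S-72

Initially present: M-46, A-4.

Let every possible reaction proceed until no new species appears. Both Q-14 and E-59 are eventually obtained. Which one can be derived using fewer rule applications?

Q-14

Q-14: M-46 and A-4 present → Q-14 forms (Rx 4). [1 rule application]
E-59: M-46 and A-4 present → Q-14 forms (Rx 4). M-46 and Q-14 present → X-61 forms (Rx 2). Q-14 and A-4 present → P-63 forms (Rx 7). P-63 and X-61 present → E-59 forms (Rx 8). [4 rule applications]
Q-14 needs fewer.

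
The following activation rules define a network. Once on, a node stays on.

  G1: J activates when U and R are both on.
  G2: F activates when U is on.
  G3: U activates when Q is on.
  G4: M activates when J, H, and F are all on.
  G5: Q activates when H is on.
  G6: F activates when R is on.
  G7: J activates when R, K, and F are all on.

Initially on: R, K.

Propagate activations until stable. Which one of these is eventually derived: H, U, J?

J

G6: R on → F on.
G7: R, K, and F on → J on.
No rule produces H, and it is not given. U would need Q (G3), but Q never turns on.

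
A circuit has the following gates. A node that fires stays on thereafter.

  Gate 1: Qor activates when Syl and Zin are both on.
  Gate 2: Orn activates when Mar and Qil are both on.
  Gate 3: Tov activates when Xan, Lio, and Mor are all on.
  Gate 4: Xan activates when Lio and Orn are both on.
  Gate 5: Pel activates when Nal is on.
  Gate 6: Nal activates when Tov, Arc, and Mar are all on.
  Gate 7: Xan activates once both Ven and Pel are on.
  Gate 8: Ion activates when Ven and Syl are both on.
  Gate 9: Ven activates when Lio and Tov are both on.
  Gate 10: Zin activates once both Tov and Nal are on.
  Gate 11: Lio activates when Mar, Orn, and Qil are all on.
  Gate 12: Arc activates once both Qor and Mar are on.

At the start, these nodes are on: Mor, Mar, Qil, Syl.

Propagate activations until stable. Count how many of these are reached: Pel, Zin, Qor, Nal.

Pel would need Nal (Gate 5), but Nal never turns on.
Zin would need Tov and Nal (Gate 10), but Nal never turns on.
Qor would need Syl and Zin (Gate 1), but Zin never turns on.
Nal would need Tov, Arc, and Mar (Gate 6), but Arc never turns on.
None of the 4 are reached.

0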